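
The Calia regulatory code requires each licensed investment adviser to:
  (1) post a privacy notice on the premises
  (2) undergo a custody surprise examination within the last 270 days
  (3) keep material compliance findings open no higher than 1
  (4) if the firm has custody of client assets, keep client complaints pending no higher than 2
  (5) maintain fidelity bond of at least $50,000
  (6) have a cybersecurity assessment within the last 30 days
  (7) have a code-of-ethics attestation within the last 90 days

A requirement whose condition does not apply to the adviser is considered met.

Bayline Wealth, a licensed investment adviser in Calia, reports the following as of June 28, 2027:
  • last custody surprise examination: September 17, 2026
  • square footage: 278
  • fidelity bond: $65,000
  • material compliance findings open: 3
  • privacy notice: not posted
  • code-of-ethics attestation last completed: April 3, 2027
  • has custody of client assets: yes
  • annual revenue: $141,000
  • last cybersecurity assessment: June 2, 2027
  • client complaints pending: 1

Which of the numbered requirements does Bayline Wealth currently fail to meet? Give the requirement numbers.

1. privacy notice absent → not met
2. custody surprise examination 284 days ago vs limit 270 → not met
3. material compliance findings open 3 > 1 → not met
4. condition 'has custody of client assets' holds; client complaints pending 1 ≤ 2 → met
5. fidelity bond $65,000 ≥ $50,000 → met
6. cybersecurity assessment 26 days ago vs limit 30 → met
7. code-of-ethics attestation 86 days ago vs limit 90 → met
Not met: 1, 2, 3

1, 2, 3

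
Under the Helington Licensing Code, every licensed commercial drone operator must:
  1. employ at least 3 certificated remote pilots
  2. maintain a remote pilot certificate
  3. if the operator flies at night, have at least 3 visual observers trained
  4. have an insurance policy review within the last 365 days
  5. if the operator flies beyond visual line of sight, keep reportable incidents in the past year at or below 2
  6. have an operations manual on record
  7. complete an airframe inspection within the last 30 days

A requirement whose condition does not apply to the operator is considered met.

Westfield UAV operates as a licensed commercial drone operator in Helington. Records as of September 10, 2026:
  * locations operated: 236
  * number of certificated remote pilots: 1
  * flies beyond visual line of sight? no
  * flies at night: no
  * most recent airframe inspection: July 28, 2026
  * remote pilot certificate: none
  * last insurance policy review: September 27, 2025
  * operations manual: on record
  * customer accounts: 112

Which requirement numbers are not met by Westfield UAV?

1. certificated remote pilots 1 < 3 → not met
2. remote pilot certificate absent → not met
3. condition 'flies at night' does not hold → requirement n/a → met
4. insurance policy review 348 days ago vs limit 365 → met
5. condition 'flies beyond visual line of sight' does not hold → requirement n/a → met
6. operations manual present → met
7. airframe inspection 44 days ago vs limit 30 → not met
Not met: 1, 2, 7

1, 2, 7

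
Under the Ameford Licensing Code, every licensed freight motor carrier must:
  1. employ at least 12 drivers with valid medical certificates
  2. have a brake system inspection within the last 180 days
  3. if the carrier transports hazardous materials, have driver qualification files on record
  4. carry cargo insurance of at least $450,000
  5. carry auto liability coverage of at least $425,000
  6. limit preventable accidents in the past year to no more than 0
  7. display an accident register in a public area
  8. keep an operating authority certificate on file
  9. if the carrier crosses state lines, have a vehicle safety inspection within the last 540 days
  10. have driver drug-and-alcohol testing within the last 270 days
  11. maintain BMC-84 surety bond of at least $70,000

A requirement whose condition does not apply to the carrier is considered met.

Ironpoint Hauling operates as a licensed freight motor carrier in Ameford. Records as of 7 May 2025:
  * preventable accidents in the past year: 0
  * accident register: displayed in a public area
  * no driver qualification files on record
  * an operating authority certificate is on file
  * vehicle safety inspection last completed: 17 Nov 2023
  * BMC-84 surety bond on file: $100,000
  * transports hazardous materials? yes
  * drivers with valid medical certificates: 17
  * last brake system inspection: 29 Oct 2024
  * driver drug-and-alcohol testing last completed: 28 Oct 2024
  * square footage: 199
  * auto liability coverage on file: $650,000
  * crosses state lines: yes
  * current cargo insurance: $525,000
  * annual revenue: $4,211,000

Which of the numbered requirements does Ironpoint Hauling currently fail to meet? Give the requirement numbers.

1. drivers with valid medical certificates 17 ≥ 12 → met
2. brake system inspection 190 days ago vs limit 180 → not met
3. condition 'transports hazardous materials' holds; driver qualification files absent → not met
4. cargo insurance $525,000 ≥ $450,000 → met
5. auto liability coverage $650,000 ≥ $425,000 → met
6. preventable accidents in the past year 0 ≤ 0 → met
7. accident register present → met
8. operating authority certificate present → met
9. condition 'crosses state lines' holds; vehicle safety inspection 537 days ago vs limit 540 → met
10. driver drug-and-alcohol testing 191 days ago vs limit 270 → met
11. BMC-84 surety bond $100,000 ≥ $70,000 → met
Not met: 2, 3

2, 3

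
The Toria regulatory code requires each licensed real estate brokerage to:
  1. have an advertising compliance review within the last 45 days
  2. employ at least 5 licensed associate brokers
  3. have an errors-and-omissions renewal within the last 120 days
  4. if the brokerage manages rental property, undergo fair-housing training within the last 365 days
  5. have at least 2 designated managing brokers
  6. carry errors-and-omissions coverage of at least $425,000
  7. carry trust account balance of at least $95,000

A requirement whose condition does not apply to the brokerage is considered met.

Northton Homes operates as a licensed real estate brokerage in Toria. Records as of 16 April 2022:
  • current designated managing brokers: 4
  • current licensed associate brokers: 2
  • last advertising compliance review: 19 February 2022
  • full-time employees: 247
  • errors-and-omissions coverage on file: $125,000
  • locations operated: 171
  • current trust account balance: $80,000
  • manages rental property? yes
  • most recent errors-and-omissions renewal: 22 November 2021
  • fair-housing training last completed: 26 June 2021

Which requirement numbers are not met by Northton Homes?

1. advertising compliance review 56 days ago vs limit 45 → not met
2. licensed associate brokers 2 < 5 → not met
3. errors-and-omissions renewal 145 days ago vs limit 120 → not met
4. condition 'manages rental property' holds; fair-housing training 294 days ago vs limit 365 → met
5. designated managing brokers 4 ≥ 2 → met
6. errors-and-omissions coverage $125,000 < $425,000 → not met
7. trust account balance $80,000 < $95,000 → not met
Not met: 1, 2, 3, 6, 7

1, 2, 3, 6, 7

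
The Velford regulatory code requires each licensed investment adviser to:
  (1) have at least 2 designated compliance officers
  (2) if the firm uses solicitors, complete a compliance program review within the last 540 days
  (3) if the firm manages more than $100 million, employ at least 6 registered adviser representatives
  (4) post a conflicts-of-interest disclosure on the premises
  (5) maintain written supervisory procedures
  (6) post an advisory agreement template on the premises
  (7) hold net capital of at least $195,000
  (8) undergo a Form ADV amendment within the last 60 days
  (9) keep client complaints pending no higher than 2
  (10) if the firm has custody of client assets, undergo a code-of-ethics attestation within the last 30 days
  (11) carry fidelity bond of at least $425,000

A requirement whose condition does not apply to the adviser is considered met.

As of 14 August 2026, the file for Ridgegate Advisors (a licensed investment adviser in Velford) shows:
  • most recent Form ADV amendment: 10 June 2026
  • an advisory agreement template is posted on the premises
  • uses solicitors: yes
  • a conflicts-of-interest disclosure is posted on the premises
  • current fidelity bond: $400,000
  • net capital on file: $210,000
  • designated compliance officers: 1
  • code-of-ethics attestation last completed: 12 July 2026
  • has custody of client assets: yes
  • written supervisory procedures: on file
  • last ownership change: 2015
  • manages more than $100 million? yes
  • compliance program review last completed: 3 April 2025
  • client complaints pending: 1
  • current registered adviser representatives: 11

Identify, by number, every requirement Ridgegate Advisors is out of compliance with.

1. designated compliance officers 1 < 2 → not met
2. condition 'uses solicitors' holds; compliance program review 498 days ago vs limit 540 → met
3. condition 'manages more than $100 million' holds; registered adviser representatives 11 ≥ 6 → met
4. conflicts-of-interest disclosure present → met
5. written supervisory procedures present → met
6. advisory agreement template present → met
7. net capital $210,000 ≥ $195,000 → met
8. Form ADV amendment 65 days ago vs limit 60 → not met
9. client complaints pending 1 ≤ 2 → met
10. condition 'has custody of client assets' holds; code-of-ethics attestation 33 days ago vs limit 30 → not met
11. fidelity bond $400,000 < $425,000 → not met
Not met: 1, 8, 10, 11

1, 8, 10, 11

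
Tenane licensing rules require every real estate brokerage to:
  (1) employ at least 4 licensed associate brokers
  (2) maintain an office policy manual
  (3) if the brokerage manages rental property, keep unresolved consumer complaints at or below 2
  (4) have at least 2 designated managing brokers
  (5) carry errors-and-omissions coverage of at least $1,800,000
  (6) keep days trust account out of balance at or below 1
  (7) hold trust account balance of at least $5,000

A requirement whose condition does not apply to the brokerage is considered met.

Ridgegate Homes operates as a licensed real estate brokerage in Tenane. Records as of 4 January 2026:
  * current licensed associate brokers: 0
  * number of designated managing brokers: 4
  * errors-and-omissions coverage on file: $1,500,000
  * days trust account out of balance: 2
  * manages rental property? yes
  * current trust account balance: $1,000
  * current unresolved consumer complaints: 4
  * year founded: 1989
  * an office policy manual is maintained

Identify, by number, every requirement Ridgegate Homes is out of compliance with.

1. licensed associate brokers 0 < 4 → not met
2. office policy manual present → met
3. condition 'manages rental property' holds; unresolved consumer complaints 4 > 2 → not met
4. designated managing brokers 4 ≥ 2 → met
5. errors-and-omissions coverage $1,500,000 < $1,800,000 → not met
6. days trust account out of balance 2 > 1 → not met
7. trust account balance $1,000 < $5,000 → not met
Not met: 1, 3, 5, 6, 7

1, 3, 5, 6, 7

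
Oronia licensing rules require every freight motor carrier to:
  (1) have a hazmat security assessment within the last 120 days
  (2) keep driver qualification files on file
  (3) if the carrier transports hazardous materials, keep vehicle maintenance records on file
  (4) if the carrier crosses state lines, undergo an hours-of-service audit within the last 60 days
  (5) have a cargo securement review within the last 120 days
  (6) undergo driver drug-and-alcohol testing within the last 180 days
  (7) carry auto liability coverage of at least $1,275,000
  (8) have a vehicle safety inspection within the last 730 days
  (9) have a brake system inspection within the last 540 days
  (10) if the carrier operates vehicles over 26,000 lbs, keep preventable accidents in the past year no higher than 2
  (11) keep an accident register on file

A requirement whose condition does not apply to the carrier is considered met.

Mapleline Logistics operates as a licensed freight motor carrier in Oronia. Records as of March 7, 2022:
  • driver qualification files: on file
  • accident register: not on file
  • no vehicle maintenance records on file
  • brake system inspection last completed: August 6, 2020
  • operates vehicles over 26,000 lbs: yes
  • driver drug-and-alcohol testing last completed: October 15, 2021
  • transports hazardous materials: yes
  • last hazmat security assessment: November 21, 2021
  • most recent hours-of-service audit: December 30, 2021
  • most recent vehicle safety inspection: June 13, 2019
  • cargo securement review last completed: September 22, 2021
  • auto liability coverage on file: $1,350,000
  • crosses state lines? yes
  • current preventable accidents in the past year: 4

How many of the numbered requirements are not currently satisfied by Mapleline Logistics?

7

1. hazmat security assessment 106 days ago vs limit 120 → met
2. driver qualification files present → met
3. condition 'transports hazardous materials' holds; vehicle maintenance records absent → not met
4. condition 'crosses state lines' holds; hours-of-service audit 67 days ago vs limit 60 → not met
5. cargo securement review 166 days ago vs limit 120 → not met
6. driver drug-and-alcohol testing 143 days ago vs limit 180 → met
7. auto liability coverage $1,350,000 ≥ $1,275,000 → met
8. vehicle safety inspection 998 days ago vs limit 730 → not met
9. brake system inspection 578 days ago vs limit 540 → not met
10. condition 'operates vehicles over 26,000 lbs' holds; preventable accidents in the past year 4 > 2 → not met
11. accident register absent → not met
Not met: 7 of 11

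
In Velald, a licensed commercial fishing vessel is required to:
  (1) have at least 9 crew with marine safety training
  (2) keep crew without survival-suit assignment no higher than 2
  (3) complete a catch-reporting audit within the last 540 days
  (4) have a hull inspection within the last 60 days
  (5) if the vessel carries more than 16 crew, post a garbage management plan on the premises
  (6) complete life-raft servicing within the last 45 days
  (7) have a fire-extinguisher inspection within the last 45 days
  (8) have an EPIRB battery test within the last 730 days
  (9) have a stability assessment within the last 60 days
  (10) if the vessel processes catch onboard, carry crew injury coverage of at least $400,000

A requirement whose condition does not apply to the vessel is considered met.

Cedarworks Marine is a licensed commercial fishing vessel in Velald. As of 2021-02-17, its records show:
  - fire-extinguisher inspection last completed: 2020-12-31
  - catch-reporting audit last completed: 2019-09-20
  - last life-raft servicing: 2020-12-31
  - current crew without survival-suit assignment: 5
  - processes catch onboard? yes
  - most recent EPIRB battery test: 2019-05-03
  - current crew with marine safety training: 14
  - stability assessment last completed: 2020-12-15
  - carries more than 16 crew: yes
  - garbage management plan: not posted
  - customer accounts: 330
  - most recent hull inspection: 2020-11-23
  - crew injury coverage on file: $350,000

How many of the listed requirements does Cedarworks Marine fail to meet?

1. crew with marine safety training 14 ≥ 9 → met
2. crew without survival-suit assignment 5 > 2 → not met
3. catch-reporting audit 516 days ago vs limit 540 → met
4. hull inspection 86 days ago vs limit 60 → not met
5. condition 'carries more than 16 crew' holds; garbage management plan absent → not met
6. life-raft servicing 48 days ago vs limit 45 → not met
7. fire-extinguisher inspection 48 days ago vs limit 45 → not met
8. EPIRB battery test 656 days ago vs limit 730 → met
9. stability assessment 64 days ago vs limit 60 → not met
10. condition 'processes catch onboard' holds; crew injury coverage $350,000 < $400,000 → not met
Not met: 7 of 10

7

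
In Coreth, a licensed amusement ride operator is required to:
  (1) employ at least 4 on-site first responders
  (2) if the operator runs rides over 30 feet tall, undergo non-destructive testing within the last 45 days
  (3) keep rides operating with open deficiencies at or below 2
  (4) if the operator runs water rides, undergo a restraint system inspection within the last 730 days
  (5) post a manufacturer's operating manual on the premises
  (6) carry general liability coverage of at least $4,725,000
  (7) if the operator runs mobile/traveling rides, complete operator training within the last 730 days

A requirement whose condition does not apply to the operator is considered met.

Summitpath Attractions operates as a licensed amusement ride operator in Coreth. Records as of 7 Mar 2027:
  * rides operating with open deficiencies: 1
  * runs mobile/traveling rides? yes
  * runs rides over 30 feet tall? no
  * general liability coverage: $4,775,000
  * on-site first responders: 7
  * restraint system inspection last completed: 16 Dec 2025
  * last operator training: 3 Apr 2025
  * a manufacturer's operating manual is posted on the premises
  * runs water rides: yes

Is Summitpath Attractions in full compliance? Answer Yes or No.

1. on-site first responders 7 ≥ 4 → met
2. condition 'runs rides over 30 feet tall' does not hold → requirement n/a → met
3. rides operating with open deficiencies 1 ≤ 2 → met
4. condition 'runs water rides' holds; restraint system inspection 446 days ago vs limit 730 → met
5. manufacturer's operating manual present → met
6. general liability coverage $4,775,000 ≥ $4,725,000 → met
7. condition 'runs mobile/traveling rides' holds; operator training 703 days ago vs limit 730 → met
All met.

Yes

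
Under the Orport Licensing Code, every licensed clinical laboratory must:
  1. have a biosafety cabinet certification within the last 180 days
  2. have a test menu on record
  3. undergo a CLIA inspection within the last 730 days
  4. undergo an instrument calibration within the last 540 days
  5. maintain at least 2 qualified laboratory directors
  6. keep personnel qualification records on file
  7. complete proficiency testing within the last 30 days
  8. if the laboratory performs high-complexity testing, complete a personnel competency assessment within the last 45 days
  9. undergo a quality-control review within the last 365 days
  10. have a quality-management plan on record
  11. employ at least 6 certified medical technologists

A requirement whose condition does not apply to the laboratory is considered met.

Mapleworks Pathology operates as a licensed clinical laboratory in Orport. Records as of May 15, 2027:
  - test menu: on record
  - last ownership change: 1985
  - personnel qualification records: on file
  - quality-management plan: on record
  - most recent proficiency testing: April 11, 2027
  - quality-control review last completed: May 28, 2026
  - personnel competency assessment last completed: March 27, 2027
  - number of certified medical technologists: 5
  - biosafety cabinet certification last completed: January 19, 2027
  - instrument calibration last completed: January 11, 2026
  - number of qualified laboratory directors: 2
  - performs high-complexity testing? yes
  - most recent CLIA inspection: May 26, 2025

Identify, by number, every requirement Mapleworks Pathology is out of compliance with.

7, 8, 11

1. biosafety cabinet certification 116 days ago vs limit 180 → met
2. test menu present → met
3. CLIA inspection 719 days ago vs limit 730 → met
4. instrument calibration 489 days ago vs limit 540 → met
5. qualified laboratory directors 2 ≥ 2 → met
6. personnel qualification records present → met
7. proficiency testing 34 days ago vs limit 30 → not met
8. condition 'performs high-complexity testing' holds; personnel competency assessment 49 days ago vs limit 45 → not met
9. quality-control review 352 days ago vs limit 365 → met
10. quality-management plan present → met
11. certified medical technologists 5 < 6 → not met
Not met: 7, 8, 11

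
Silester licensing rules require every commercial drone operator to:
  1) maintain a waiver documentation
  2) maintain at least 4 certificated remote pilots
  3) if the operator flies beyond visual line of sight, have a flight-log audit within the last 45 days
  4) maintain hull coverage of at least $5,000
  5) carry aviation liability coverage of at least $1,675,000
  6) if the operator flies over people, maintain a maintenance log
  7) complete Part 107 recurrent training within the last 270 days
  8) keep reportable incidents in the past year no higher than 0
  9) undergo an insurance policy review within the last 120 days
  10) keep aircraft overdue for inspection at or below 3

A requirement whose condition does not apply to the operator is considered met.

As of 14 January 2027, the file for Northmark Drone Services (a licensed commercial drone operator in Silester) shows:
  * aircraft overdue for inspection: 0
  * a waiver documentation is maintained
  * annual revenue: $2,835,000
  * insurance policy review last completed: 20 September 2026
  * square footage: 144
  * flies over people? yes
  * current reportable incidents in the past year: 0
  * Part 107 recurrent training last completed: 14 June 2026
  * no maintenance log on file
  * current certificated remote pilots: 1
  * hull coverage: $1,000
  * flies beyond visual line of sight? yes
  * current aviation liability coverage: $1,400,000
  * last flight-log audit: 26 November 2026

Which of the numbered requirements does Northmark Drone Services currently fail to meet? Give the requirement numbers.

1. waiver documentation present → met
2. certificated remote pilots 1 < 4 → not met
3. condition 'flies beyond visual line of sight' holds; flight-log audit 49 days ago vs limit 45 → not met
4. hull coverage $1,000 < $5,000 → not met
5. aviation liability coverage $1,400,000 < $1,675,000 → not met
6. condition 'flies over people' holds; maintenance log absent → not met
7. Part 107 recurrent training 214 days ago vs limit 270 → met
8. reportable incidents in the past year 0 ≤ 0 → met
9. insurance policy review 116 days ago vs limit 120 → met
10. aircraft overdue for inspection 0 ≤ 3 → met
Not met: 2, 3, 4, 5, 6

2, 3, 4, 5, 6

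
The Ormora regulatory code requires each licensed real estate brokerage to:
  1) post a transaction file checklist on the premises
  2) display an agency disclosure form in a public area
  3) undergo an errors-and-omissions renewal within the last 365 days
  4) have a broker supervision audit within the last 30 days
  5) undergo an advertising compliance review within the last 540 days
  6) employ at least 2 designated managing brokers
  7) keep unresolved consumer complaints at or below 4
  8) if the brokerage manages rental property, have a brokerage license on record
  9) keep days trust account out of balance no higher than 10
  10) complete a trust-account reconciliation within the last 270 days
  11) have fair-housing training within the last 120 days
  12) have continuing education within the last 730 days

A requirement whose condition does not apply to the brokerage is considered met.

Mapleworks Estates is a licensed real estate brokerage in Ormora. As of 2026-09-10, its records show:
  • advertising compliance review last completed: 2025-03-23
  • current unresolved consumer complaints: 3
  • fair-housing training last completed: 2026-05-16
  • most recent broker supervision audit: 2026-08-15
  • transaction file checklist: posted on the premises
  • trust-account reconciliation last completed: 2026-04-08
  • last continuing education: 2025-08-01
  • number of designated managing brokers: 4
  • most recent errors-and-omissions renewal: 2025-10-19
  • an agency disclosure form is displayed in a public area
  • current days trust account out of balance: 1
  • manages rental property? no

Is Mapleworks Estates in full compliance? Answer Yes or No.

1. transaction file checklist present → met
2. agency disclosure form present → met
3. errors-and-omissions renewal 326 days ago vs limit 365 → met
4. broker supervision audit 26 days ago vs limit 30 → met
5. advertising compliance review 536 days ago vs limit 540 → met
6. designated managing brokers 4 ≥ 2 → met
7. unresolved consumer complaints 3 ≤ 4 → met
8. condition 'manages rental property' does not hold → requirement n/a → met
9. days trust account out of balance 1 ≤ 10 → met
10. trust-account reconciliation 155 days ago vs limit 270 → met
11. fair-housing training 117 days ago vs limit 120 → met
12. continuing education 405 days ago vs limit 730 → met
All met.

Yes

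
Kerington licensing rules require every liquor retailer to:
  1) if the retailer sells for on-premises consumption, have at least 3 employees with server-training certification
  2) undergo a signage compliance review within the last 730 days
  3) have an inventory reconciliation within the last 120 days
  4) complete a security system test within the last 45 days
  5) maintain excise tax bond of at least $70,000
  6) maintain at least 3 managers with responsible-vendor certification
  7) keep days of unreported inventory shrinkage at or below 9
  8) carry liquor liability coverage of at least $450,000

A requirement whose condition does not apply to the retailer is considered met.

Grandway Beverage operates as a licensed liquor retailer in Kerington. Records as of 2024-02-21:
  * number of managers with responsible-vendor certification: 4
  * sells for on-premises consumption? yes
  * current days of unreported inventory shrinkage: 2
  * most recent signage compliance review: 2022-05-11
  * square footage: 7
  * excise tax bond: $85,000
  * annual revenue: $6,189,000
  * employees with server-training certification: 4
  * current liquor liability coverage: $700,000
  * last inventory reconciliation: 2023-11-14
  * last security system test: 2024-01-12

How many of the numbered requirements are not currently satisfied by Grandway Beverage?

1. condition 'sells for on-premises consumption' holds; employees with server-training certification 4 ≥ 3 → met
2. signage compliance review 651 days ago vs limit 730 → met
3. inventory reconciliation 99 days ago vs limit 120 → met
4. security system test 40 days ago vs limit 45 → met
5. excise tax bond $85,000 ≥ $70,000 → met
6. managers with responsible-vendor certification 4 ≥ 3 → met
7. days of unreported inventory shrinkage 2 ≤ 9 → met
8. liquor liability coverage $700,000 ≥ $450,000 → met
Not met: 0 of 8

0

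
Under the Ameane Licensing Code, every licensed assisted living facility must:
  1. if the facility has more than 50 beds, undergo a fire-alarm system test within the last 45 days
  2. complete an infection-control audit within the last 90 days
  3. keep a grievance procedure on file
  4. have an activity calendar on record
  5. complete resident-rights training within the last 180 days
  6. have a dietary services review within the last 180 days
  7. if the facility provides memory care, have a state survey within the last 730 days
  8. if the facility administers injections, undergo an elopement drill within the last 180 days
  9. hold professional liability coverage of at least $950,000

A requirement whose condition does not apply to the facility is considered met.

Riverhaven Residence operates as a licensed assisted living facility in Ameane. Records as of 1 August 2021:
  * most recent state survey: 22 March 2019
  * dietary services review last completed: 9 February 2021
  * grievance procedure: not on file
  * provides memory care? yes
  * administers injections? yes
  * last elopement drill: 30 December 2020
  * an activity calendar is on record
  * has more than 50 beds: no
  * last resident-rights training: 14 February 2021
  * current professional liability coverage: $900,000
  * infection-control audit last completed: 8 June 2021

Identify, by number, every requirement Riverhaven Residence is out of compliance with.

3, 7, 8, 9

1. condition 'has more than 50 beds' does not hold → requirement n/a → met
2. infection-control audit 54 days ago vs limit 90 → met
3. grievance procedure absent → not met
4. activity calendar present → met
5. resident-rights training 168 days ago vs limit 180 → met
6. dietary services review 173 days ago vs limit 180 → met
7. condition 'provides memory care' holds; state survey 863 days ago vs limit 730 → not met
8. condition 'administers injections' holds; elopement drill 214 days ago vs limit 180 → not met
9. professional liability coverage $900,000 < $950,000 → not met
Not met: 3, 7, 8, 9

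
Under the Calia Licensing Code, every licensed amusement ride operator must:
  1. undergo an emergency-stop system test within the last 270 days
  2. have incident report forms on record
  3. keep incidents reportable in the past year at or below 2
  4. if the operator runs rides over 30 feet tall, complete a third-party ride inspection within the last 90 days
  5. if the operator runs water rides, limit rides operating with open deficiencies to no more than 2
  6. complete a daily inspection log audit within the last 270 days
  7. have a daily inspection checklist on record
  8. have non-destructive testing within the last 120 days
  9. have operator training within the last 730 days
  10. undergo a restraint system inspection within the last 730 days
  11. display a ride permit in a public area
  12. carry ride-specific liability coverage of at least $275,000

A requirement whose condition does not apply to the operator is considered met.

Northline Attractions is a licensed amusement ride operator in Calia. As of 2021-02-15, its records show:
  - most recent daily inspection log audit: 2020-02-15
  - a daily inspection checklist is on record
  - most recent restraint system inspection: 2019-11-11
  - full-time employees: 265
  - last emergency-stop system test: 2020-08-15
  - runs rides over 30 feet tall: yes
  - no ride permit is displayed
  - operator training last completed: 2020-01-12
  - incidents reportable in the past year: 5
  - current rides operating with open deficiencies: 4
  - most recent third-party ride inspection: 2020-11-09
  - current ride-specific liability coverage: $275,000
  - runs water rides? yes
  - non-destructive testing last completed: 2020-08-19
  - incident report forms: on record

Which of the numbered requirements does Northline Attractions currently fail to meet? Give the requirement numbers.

3, 4, 5, 6, 8, 11

1. emergency-stop system test 184 days ago vs limit 270 → met
2. incident report forms present → met
3. incidents reportable in the past year 5 > 2 → not met
4. condition 'runs rides over 30 feet tall' holds; third-party ride inspection 98 days ago vs limit 90 → not met
5. condition 'runs water rides' holds; rides operating with open deficiencies 4 > 2 → not met
6. daily inspection log audit 366 days ago vs limit 270 → not met
7. daily inspection checklist present → met
8. non-destructive testing 180 days ago vs limit 120 → not met
9. operator training 400 days ago vs limit 730 → met
10. restraint system inspection 462 days ago vs limit 730 → met
11. ride permit absent → not met
12. ride-specific liability coverage $275,000 ≥ $275,000 → met
Not met: 3, 4, 5, 6, 8, 11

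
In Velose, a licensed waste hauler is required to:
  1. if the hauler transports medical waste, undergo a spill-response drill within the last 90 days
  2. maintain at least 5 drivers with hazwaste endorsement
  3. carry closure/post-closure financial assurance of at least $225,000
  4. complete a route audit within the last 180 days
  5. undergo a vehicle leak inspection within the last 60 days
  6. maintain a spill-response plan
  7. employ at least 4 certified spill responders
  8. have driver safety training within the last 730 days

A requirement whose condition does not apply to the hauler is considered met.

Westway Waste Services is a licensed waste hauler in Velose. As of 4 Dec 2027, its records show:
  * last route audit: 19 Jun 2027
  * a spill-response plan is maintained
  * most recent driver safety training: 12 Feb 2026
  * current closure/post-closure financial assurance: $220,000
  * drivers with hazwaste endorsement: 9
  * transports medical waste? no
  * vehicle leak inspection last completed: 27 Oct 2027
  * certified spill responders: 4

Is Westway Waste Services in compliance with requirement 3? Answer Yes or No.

3. closure/post-closure financial assurance $220,000 < $225,000 → not met

No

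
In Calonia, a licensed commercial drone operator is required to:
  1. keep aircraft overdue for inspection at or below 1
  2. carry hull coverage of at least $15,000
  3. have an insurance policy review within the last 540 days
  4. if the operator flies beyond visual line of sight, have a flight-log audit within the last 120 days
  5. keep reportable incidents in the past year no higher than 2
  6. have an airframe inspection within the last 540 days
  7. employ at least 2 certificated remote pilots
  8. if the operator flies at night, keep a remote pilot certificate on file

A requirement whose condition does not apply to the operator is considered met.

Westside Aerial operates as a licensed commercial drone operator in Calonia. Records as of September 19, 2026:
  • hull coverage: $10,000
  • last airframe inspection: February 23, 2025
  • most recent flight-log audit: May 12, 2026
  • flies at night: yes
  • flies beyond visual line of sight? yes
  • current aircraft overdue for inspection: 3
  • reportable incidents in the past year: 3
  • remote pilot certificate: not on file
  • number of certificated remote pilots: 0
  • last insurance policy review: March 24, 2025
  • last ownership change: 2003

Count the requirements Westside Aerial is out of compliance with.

8

1. aircraft overdue for inspection 3 > 1 → not met
2. hull coverage $10,000 < $15,000 → not met
3. insurance policy review 544 days ago vs limit 540 → not met
4. condition 'flies beyond visual line of sight' holds; flight-log audit 130 days ago vs limit 120 → not met
5. reportable incidents in the past year 3 > 2 → not met
6. airframe inspection 573 days ago vs limit 540 → not met
7. certificated remote pilots 0 < 2 → not met
8. condition 'flies at night' holds; remote pilot certificate absent → not met
Not met: 8 of 8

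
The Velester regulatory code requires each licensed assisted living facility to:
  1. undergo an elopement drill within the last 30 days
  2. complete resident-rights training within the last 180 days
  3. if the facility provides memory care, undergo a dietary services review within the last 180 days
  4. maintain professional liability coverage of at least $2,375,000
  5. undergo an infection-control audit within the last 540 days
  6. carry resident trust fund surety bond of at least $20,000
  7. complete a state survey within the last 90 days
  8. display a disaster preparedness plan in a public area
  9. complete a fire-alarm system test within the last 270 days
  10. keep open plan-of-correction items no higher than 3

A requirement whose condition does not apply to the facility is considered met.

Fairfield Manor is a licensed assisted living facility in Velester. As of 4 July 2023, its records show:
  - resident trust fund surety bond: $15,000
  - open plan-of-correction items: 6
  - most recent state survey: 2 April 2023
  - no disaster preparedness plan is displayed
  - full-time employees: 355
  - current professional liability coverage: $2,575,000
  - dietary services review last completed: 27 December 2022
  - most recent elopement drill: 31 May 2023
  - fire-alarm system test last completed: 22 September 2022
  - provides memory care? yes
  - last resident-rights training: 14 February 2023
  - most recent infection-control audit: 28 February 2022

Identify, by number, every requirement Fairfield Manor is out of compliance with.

1. elopement drill 34 days ago vs limit 30 → not met
2. resident-rights training 140 days ago vs limit 180 → met
3. condition 'provides memory care' holds; dietary services review 189 days ago vs limit 180 → not met
4. professional liability coverage $2,575,000 ≥ $2,375,000 → met
5. infection-control audit 491 days ago vs limit 540 → met
6. resident trust fund surety bond $15,000 < $20,000 → not met
7. state survey 93 days ago vs limit 90 → not met
8. disaster preparedness plan absent → not met
9. fire-alarm system test 285 days ago vs limit 270 → not met
10. open plan-of-correction items 6 > 3 → not met
Not met: 1, 3, 6, 7, 8, 9, 10

1, 3, 6, 7, 8, 9, 10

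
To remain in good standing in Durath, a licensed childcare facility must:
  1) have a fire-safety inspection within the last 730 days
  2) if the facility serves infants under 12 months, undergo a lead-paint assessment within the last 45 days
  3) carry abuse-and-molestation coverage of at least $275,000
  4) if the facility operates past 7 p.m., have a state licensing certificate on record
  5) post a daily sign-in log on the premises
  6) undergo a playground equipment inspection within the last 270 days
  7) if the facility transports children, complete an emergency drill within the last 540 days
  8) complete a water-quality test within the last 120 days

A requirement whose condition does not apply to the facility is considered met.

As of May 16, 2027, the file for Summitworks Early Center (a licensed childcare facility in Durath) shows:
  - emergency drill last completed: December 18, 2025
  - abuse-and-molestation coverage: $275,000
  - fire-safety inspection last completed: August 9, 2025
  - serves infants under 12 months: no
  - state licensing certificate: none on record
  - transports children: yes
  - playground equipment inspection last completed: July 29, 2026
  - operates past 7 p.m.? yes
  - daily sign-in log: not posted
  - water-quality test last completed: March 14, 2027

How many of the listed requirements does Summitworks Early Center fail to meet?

1. fire-safety inspection 645 days ago vs limit 730 → met
2. condition 'serves infants under 12 months' does not hold → requirement n/a → met
3. abuse-and-molestation coverage $275,000 ≥ $275,000 → met
4. condition 'operates past 7 p.m.' holds; state licensing certificate absent → not met
5. daily sign-in log absent → not met
6. playground equipment inspection 291 days ago vs limit 270 → not met
7. condition 'transports children' holds; emergency drill 514 days ago vs limit 540 → met
8. water-quality test 63 days ago vs limit 120 → met
Not met: 3 of 8

3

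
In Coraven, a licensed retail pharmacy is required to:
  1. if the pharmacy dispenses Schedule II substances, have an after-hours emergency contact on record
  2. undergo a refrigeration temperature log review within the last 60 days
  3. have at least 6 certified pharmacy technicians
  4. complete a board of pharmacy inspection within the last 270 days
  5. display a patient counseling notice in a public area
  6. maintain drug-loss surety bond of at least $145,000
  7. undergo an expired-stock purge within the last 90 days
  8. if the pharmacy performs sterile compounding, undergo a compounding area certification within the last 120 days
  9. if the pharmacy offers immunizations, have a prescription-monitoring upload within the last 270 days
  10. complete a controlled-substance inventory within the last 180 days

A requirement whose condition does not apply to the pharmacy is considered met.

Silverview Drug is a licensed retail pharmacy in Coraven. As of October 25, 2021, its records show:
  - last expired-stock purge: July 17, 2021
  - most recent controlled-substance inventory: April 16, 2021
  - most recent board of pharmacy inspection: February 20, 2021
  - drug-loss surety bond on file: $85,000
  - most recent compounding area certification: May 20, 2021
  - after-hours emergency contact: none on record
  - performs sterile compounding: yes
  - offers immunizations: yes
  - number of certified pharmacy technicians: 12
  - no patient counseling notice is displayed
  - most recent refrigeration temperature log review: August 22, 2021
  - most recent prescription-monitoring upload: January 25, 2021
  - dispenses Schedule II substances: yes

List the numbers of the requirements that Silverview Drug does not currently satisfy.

1. condition 'dispenses Schedule II substances' holds; after-hours emergency contact absent → not met
2. refrigeration temperature log review 64 days ago vs limit 60 → not met
3. certified pharmacy technicians 12 ≥ 6 → met
4. board of pharmacy inspection 247 days ago vs limit 270 → met
5. patient counseling notice absent → not met
6. drug-loss surety bond $85,000 < $145,000 → not met
7. expired-stock purge 100 days ago vs limit 90 → not met
8. condition 'performs sterile compounding' holds; compounding area certification 158 days ago vs limit 120 → not met
9. condition 'offers immunizations' holds; prescription-monitoring upload 273 days ago vs limit 270 → not met
10. controlled-substance inventory 192 days ago vs limit 180 → not met
Not met: 1, 2, 5, 6, 7, 8, 9, 10

1, 2, 5, 6, 7, 8, 9, 10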